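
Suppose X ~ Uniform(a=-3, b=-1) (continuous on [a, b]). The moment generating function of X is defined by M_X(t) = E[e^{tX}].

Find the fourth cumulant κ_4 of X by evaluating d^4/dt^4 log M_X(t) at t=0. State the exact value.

κ_4 = d^4K/dt^4 |_{t=0} = -2/15

M_X(t) = (e^(-t) - e^(-3*t))/(2*t)
K_X(t) = log M_X(t) = -log(t) + log(e^(-t) - e^(-3*t)) - log(2)
dK/dt = (-t*e^(2*t) + 3*t - e^(2*t) + 1)/(t*e^(2*t) - t)
d^2K/dt^2 = (-4*t^2*e^(2*t) + e^(4*t) - 2*e^(2*t) + 1)/(t^2*e^(4*t) - 2*t^2*e^(2*t) + t^2)
d^3K/dt^3 = (8*t^3*e^(4*t) + 8*t^3*e^(2*t) - 2*e^(6*t) + 6*e^(4*t) - 6*e^(2*t) + 2)/(t^3*e^(6*t) - 3*t^3*e^(4*t) + 3*t^3*e^(2*t) - t^3)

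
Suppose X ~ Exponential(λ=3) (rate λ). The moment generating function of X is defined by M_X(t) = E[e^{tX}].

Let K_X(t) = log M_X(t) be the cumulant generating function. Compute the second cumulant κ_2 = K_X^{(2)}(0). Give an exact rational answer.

M_X(t) = 3/(3 - t)
K_X(t) = log M_X(t) = -log(3 - t) + log(3)
K^(2)(t) = 1/(t^2 - 6*t + 9)

κ_2 = K^(2)(0) = 1/9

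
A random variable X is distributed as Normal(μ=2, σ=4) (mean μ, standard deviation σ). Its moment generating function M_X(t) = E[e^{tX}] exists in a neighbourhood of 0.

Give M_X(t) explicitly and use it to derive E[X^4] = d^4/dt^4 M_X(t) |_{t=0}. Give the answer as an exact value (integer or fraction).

M_X(t) = e^(8*t^2 + 2*t)
M^(4)(t) = 65536*t^4*e^(2*t)*e^(8*t^2) + 32768*t^3*e^(2*t)*e^(8*t^2) + 30720*t^2*e^(2*t)*e^(8*t^2) + 6656*t*e^(2*t)*e^(8*t^2) + 1168*e^(2*t)*e^(8*t^2)

E[X^4] = M^(4)(0) = 1168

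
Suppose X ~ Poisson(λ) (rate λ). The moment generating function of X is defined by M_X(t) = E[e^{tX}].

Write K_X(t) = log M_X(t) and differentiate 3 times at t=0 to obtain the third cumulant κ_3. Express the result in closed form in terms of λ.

M_X(t) = e^(λ*(e^(t) - 1))
K_X(t) = log M_X(t) = λ*(e^(t) - 1)
D^3[K](t) = λ*e^(t)

κ_3 = D^3[K](0) = λ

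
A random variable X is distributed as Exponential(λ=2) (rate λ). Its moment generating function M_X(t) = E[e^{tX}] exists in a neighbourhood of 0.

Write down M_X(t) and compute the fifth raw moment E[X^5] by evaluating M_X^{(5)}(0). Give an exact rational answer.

E[X^5] = D^5[M](0) = 15/4

M_X(t) = 2/(2 - t)
D^5[M](t) = 240/(t^6 - 12*t^5 + 60*t^4 - 160*t^3 + 240*t^2 - 192*t + 64)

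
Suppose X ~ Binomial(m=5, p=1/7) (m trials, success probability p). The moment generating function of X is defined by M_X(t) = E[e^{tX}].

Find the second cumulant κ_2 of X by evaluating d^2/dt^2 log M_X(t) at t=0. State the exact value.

κ_2 = K′′(0) = 30/49

M_X(t) = (e^(t)/7 + 6/7)^5
K_X(t) = log M_X(t) = 5*log(e^(t)/7 + 6/7)
K′(t) = 5*e^(t)/(e^(t) + 6)
K′′(t) = 30*e^(t)/(e^(2*t) + 12*e^(t) + 36)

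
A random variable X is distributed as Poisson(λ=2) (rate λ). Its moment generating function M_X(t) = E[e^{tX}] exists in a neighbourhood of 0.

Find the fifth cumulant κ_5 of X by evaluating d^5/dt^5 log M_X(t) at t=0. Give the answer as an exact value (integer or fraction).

M_X(t) = e^(2*e^(t) - 2)
K_X(t) = log M_X(t) = 2*e^(t) - 2
dK/dt = 2*e^(t)
d^2K/dt^2 = 2*e^(t)
d^3K/dt^3 = 2*e^(t)
d^4K/dt^4 = 2*e^(t)
d^5K/dt^5 = 2*e^(t)

κ_5 = d^5K/dt^5 |_{t=0} = 2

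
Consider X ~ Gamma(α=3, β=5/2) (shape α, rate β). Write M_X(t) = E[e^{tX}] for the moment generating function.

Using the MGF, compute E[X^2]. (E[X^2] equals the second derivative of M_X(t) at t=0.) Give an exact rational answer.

E[X^2] = d^2M/dt^2 |_{t=0} = 48/25

M_X(t) = 125/(8*(5/2 - t)^3)
dM/dt = 750/(16*t^4 - 160*t^3 + 600*t^2 - 1000*t + 625)
d^2M/dt^2 = -6000/(32*t^5 - 400*t^4 + 2000*t^3 - 5000*t^2 + 6250*t - 3125)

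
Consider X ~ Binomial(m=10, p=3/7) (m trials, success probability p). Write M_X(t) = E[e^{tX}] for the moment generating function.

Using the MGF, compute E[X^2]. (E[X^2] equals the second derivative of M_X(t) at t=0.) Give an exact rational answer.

M_X(t) = (3*e^(t)/7 + 4/7)^10

E[X^2] = D^2[M](0) = 1020/49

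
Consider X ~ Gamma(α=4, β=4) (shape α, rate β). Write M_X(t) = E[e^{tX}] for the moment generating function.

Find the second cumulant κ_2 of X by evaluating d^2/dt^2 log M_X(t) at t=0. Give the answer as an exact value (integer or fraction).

κ_2 = K′′(0) = 1/4

M_X(t) = 256/(4 - t)^4
K_X(t) = log M_X(t) = -4*log(4 - t) + 8*log(2)
K′(t) = -4/(t - 4)
K′′(t) = 4/(t^2 - 8*t + 16)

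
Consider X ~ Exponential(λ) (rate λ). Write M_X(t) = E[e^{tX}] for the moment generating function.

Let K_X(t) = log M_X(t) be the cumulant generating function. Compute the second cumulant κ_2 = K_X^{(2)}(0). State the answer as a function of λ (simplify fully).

κ_2 = K′′(0) = λ^(-2)

M_X(t) = λ/(λ - t)
K_X(t) = log M_X(t) = log(λ) - log(λ - t)
K′(t) = -1/(-λ + t)
K′′(t) = 1/(λ^2 - 2*λ*t + t^2)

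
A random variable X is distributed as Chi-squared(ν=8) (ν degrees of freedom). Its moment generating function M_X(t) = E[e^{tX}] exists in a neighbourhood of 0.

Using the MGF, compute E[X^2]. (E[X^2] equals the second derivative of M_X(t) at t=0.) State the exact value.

E[X^2] = M′′(0) = 80

M_X(t) = (1 - 2*t)^(-4)
M′(t) = -8/(32*t^5 - 80*t^4 + 80*t^3 - 40*t^2 + 10*t - 1)
M′′(t) = 80/(64*t^6 - 192*t^5 + 240*t^4 - 160*t^3 + 60*t^2 - 12*t + 1)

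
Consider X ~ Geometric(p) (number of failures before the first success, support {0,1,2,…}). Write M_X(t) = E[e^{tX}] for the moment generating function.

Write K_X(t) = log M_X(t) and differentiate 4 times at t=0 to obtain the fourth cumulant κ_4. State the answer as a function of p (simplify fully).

M_X(t) = p/(-(1 - p)*e^(t) + 1)
K_X(t) = log M_X(t) = log(p) - log(-(1 - p)*e^(t) + 1)

κ_4 = K^(4)(0) = (-p^3 + 7*p^2 - 12*p + 6)/p^4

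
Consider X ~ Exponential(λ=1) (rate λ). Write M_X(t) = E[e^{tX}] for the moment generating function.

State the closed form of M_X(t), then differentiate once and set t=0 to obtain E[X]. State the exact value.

E[X] = D[M](0) = 1

M_X(t) = 1/(1 - t)
D[M](t) = 1/(t^2 - 2*t + 1)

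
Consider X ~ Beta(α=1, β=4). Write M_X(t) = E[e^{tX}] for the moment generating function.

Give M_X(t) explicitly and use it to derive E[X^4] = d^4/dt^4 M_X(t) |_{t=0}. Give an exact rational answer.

E[X^4] = D^4[M](0) = 1/70

M_X(t) = ₁F₁(1; 5; t)
D^4[M](t) = ₁F₁(5; 9; t)/70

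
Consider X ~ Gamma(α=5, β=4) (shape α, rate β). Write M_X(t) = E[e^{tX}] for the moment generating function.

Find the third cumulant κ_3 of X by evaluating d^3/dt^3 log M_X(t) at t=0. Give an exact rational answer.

M_X(t) = 1024/(4 - t)^5
K_X(t) = log M_X(t) = -5*log(4 - t) + 10*log(2)
K′(t) = -5/(t - 4)
K′′(t) = 5/(t^2 - 8*t + 16)
K′′′(t) = -10/(t^3 - 12*t^2 + 48*t - 64)

κ_3 = K′′′(0) = 5/32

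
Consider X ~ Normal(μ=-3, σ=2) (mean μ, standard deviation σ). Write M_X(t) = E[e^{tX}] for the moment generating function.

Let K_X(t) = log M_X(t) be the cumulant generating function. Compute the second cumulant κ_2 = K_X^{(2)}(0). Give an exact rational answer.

κ_2 = K′′(0) = 4

M_X(t) = e^(2*t^2 - 3*t)
K_X(t) = log M_X(t) = 2*t^2 - 3*t
K′(t) = 4*t - 3
K′′(t) = 4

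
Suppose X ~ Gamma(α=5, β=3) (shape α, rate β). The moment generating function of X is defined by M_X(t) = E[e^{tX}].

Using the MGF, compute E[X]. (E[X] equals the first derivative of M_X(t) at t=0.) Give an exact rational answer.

E[X] = M′(0) = 5/3

M_X(t) = 243/(3 - t)^5
M′(t) = 1215/(t^6 - 18*t^5 + 135*t^4 - 540*t^3 + 1215*t^2 - 1458*t + 729)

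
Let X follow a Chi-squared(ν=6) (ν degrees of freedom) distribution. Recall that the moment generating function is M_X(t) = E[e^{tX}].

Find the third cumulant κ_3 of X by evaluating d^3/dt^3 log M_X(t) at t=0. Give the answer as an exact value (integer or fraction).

M_X(t) = (1 - 2*t)^(-3)
K_X(t) = log M_X(t) = -3*log(1 - 2*t)
K^(3)(t) = -48/(8*t^3 - 12*t^2 + 6*t - 1)

κ_3 = K^(3)(0) = 48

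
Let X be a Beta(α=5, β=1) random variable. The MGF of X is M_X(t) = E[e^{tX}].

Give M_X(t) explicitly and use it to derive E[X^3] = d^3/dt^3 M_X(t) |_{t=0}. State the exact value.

M_X(t) = ₁F₁(5; 6; t)
M^(3)(t) = 5*₁F₁(8; 9; t)/8

E[X^3] = M^(3)(0) = 5/8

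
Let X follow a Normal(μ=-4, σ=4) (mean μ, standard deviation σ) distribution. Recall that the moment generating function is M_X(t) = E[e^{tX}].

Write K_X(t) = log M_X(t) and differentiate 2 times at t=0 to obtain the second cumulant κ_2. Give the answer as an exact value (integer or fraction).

M_X(t) = e^(8*t^2 - 4*t)
K_X(t) = log M_X(t) = 8*t^2 - 4*t
K^(2)(t) = 16

κ_2 = K^(2)(0) = 16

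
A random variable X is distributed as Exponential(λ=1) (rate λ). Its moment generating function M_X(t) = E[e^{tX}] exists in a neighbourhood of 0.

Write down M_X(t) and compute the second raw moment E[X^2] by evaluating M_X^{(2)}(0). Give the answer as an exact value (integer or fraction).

E[X^2] = d^2M/dt^2 |_{t=0} = 2

M_X(t) = 1/(1 - t)
dM/dt = 1/(t^2 - 2*t + 1)
d^2M/dt^2 = -2/(t^3 - 3*t^2 + 3*t - 1)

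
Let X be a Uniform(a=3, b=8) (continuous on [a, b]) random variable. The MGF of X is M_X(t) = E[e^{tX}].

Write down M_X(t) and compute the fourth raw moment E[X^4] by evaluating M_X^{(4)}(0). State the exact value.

M_X(t) = (e^(8*t) - e^(3*t))/(5*t)

E[X^4] = D^4[M](0) = 1301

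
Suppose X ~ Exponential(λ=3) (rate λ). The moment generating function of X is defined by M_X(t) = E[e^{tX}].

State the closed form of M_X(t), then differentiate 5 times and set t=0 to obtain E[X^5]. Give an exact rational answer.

M_X(t) = 3/(3 - t)
D^5[M](t) = 360/(t^6 - 18*t^5 + 135*t^4 - 540*t^3 + 1215*t^2 - 1458*t + 729)

E[X^5] = D^5[M](0) = 40/81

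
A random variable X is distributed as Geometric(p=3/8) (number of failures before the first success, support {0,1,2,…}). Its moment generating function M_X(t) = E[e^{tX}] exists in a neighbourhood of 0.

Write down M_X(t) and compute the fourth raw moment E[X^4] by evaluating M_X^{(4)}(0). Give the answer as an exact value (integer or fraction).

E[X^4] = d^4M/dt^4 |_{t=0} = 10595/27

M_X(t) = 3/(8*(1 - 5*e^(t)/8))
dM/dt = 15*e^(t)/(25*e^(2*t) - 80*e^(t) + 64)
d^2M/dt^2 = (-75*e^(2*t) - 120*e^(t))/(125*e^(3*t) - 600*e^(2*t) + 960*e^(t) - 512)
d^3M/dt^3 = (375*e^(3*t) + 2400*e^(2*t) + 960*e^(t))/(625*e^(4*t) - 4000*e^(3*t) + 9600*e^(2*t) - 10240*e^(t) + 4096)
d^4M/dt^4 = (-1875*e^(4*t) - 33000*e^(3*t) - 52800*e^(2*t) - 7680*e^(t))/(3125*e^(5*t) - 25000*e^(4*t) + 80000*e^(3*t) - 128000*e^(2*t) + 102400*e^(t) - 32768)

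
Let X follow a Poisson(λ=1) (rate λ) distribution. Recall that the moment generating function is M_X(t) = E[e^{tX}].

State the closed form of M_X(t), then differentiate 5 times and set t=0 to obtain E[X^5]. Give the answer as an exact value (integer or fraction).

E[X^5] = M′′′′′(0) = 52

M_X(t) = e^(e^(t) - 1)
M′(t) = e^(-1)*e^(t)*e^(e^(t))
M′′(t) = (e^(2*t)*e^(e^(t)) + e^(t)*e^(e^(t)))*e^(-1)
M′′′(t) = (e^(3*t)*e^(e^(t)) + 3*e^(2*t)*e^(e^(t)) + e^(t)*e^(e^(t)))*e^(-1)
M′′′′(t) = (e^(4*t)*e^(e^(t)) + 6*e^(3*t)*e^(e^(t)) + 7*e^(2*t)*e^(e^(t)) + e^(t)*e^(e^(t)))*e^(-1)
M′′′′′(t) = (e^(5*t)*e^(e^(t)) + 10*e^(4*t)*e^(e^(t)) + 25*e^(3*t)*e^(e^(t)) + 15*e^(2*t)*e^(e^(t)) + e^(t)*e^(e^(t)))*e^(-1)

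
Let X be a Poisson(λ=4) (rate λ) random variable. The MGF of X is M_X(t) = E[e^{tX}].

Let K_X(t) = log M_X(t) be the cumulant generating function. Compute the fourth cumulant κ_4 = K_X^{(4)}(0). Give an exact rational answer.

κ_4 = D^4[K](0) = 4

M_X(t) = e^(4*e^(t) - 4)
K_X(t) = log M_X(t) = 4*e^(t) - 4
D^4[K](t) = 4*e^(t)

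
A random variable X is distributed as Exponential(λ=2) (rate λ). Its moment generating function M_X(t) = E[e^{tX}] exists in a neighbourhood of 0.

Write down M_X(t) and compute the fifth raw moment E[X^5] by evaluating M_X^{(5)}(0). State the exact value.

E[X^5] = d^5M/dt^5 |_{t=0} = 15/4

M_X(t) = 2/(2 - t)
dM/dt = 2/(t^2 - 4*t + 4)
d^2M/dt^2 = -4/(t^3 - 6*t^2 + 12*t - 8)
d^3M/dt^3 = 12/(t^4 - 8*t^3 + 24*t^2 - 32*t + 16)
d^4M/dt^4 = -48/(t^5 - 10*t^4 + 40*t^3 - 80*t^2 + 80*t - 32)
d^5M/dt^5 = 240/(t^6 - 12*t^5 + 60*t^4 - 160*t^3 + 240*t^2 - 192*t + 64)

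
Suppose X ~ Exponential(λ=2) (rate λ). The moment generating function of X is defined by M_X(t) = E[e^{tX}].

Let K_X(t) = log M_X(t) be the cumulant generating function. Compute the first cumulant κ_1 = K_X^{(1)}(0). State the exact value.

κ_1 = dK/dt |_{t=0} = 1/2

M_X(t) = 2/(2 - t)
K_X(t) = log M_X(t) = -log(2 - t) + log(2)
dK/dt = -1/(t - 2)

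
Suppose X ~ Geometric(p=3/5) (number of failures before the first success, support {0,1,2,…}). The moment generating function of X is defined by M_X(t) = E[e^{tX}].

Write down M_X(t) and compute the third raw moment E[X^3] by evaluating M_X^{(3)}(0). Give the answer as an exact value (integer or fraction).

M_X(t) = 3/(5*(1 - 2*e^(t)/5))
M^(3)(t) = (24*e^(3*t) + 240*e^(2*t) + 150*e^(t))/(16*e^(4*t) - 160*e^(3*t) + 600*e^(2*t) - 1000*e^(t) + 625)

E[X^3] = M^(3)(0) = 46/9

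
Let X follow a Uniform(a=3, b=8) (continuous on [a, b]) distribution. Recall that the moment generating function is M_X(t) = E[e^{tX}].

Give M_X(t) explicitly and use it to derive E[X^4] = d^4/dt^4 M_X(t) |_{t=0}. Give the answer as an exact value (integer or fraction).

E[X^4] = M′′′′(0) = 1301

M_X(t) = (e^(8*t) - e^(3*t))/(5*t)
M′(t) = (8*t*e^(8*t) - 3*t*e^(3*t) - e^(8*t) + e^(3*t))/(5*t^2)
M′′(t) = (64*t^2*e^(8*t) - 9*t^2*e^(3*t) - 16*t*e^(8*t) + 6*t*e^(3*t) + 2*e^(8*t) - 2*e^(3*t))/(5*t^3)
M′′′(t) = (512*t^3*e^(8*t) - 27*t^3*e^(3*t) - 192*t^2*e^(8*t) + 27*t^2*e^(3*t) + 48*t*e^(8*t) - 18*t*e^(3*t) - 6*e^(8*t) + 6*e^(3*t))/(5*t^4)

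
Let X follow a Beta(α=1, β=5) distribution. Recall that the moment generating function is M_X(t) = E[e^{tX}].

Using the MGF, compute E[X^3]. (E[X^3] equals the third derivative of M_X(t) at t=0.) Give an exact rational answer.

M_X(t) = ₁F₁(1; 6; t)
M′(t) = ₁F₁(2; 7; t)/6
M′′(t) = ₁F₁(3; 8; t)/21
M′′′(t) = ₁F₁(4; 9; t)/56

E[X^3] = M′′′(0) = 1/56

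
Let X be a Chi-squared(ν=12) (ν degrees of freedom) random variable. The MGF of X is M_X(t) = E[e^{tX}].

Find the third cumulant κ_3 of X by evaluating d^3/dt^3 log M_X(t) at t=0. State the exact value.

M_X(t) = (1 - 2*t)^(-6)
K_X(t) = log M_X(t) = -6*log(1 - 2*t)
K^(3)(t) = -96/(8*t^3 - 12*t^2 + 6*t - 1)

κ_3 = K^(3)(0) = 96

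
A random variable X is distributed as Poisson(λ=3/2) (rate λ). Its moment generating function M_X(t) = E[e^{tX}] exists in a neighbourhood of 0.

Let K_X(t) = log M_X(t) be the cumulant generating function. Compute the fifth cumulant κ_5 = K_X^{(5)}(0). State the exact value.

M_X(t) = e^(3*e^(t)/2 - 3/2)
K_X(t) = log M_X(t) = 3*e^(t)/2 - 3/2
dK/dt = 3*e^(t)/2
d^2K/dt^2 = 3*e^(t)/2
d^3K/dt^3 = 3*e^(t)/2
d^4K/dt^4 = 3*e^(t)/2
d^5K/dt^5 = 3*e^(t)/2

κ_5 = d^5K/dt^5 |_{t=0} = 3/2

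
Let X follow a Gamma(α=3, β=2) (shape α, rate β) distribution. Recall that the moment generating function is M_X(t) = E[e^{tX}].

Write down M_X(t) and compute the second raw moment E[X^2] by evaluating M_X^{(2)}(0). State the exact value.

E[X^2] = M′′(0) = 3

M_X(t) = 8/(2 - t)^3
M′(t) = 24/(t^4 - 8*t^3 + 24*t^2 - 32*t + 16)
M′′(t) = -96/(t^5 - 10*t^4 + 40*t^3 - 80*t^2 + 80*t - 32)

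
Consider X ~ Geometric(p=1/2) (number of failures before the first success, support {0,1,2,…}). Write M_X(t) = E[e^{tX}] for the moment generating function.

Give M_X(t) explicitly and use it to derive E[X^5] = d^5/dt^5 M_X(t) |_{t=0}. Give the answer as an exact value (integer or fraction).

E[X^5] = D^5[M](0) = 541

M_X(t) = 1/(2*(1 - e^(t)/2))
D^5[M](t) = (e^(5*t) + 52*e^(4*t) + 264*e^(3*t) + 208*e^(2*t) + 16*e^(t))/(e^(6*t) - 12*e^(5*t) + 60*e^(4*t) - 160*e^(3*t) + 240*e^(2*t) - 192*e^(t) + 64)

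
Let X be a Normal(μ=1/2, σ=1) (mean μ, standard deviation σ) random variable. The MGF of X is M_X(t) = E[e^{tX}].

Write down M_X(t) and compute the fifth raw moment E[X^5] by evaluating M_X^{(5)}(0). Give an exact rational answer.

E[X^5] = M′′′′′(0) = 281/32

M_X(t) = e^(t^2/2 + t/2)
M′(t) = t*e^(t/2)*e^(t^2/2) + e^(t/2)*e^(t^2/2)/2
M′′(t) = t^2*e^(t/2)*e^(t^2/2) + t*e^(t/2)*e^(t^2/2) + 5*e^(t/2)*e^(t^2/2)/4
M′′′(t) = t^3*e^(t/2)*e^(t^2/2) + 3*t^2*e^(t/2)*e^(t^2/2)/2 + 15*t*e^(t/2)*e^(t^2/2)/4 + 13*e^(t/2)*e^(t^2/2)/8
M′′′′(t) = t^4*e^(t/2)*e^(t^2/2) + 2*t^3*e^(t/2)*e^(t^2/2) + 15*t^2*e^(t/2)*e^(t^2/2)/2 + 13*t*e^(t/2)*e^(t^2/2)/2 + 73*e^(t/2)*e^(t^2/2)/16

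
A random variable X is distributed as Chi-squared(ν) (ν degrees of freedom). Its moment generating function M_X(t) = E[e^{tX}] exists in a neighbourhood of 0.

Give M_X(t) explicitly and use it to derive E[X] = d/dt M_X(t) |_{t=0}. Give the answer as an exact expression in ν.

E[X] = M^(1)(0) = ν

M_X(t) = (1 - 2*t)^(-ν/2)
M^(1)(t) = -ν/(2*t*(1 - 2*t)^(ν/2) - (1 - 2*t)^(ν/2))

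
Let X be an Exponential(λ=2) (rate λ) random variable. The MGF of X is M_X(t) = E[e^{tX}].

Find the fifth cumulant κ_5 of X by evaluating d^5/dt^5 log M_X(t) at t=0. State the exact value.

M_X(t) = 2/(2 - t)
K_X(t) = log M_X(t) = -log(2 - t) + log(2)
K′(t) = -1/(t - 2)
K′′(t) = 1/(t^2 - 4*t + 4)
K′′′(t) = -2/(t^3 - 6*t^2 + 12*t - 8)
K′′′′(t) = 6/(t^4 - 8*t^3 + 24*t^2 - 32*t + 16)
K′′′′′(t) = -24/(t^5 - 10*t^4 + 40*t^3 - 80*t^2 + 80*t - 32)

κ_5 = K′′′′′(0) = 3/4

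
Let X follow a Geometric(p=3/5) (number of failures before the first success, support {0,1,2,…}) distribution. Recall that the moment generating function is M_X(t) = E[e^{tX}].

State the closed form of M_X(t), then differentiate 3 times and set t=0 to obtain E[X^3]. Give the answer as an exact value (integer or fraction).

E[X^3] = M′′′(0) = 46/9

M_X(t) = 3/(5*(1 - 2*e^(t)/5))
M′(t) = 6*e^(t)/(4*e^(2*t) - 20*e^(t) + 25)
M′′(t) = (-12*e^(2*t) - 30*e^(t))/(8*e^(3*t) - 60*e^(2*t) + 150*e^(t) - 125)
M′′′(t) = (24*e^(3*t) + 240*e^(2*t) + 150*e^(t))/(16*e^(4*t) - 160*e^(3*t) + 600*e^(2*t) - 1000*e^(t) + 625)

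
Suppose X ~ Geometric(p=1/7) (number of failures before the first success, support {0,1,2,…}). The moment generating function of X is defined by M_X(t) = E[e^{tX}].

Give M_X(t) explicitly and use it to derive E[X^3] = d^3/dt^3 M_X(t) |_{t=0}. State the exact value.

M_X(t) = 1/(7*(1 - 6*e^(t)/7))
dM/dt = 6*e^(t)/(36*e^(2*t) - 84*e^(t) + 49)
d^2M/dt^2 = (-36*e^(2*t) - 42*e^(t))/(216*e^(3*t) - 756*e^(2*t) + 882*e^(t) - 343)
d^3M/dt^3 = (216*e^(3*t) + 1008*e^(2*t) + 294*e^(t))/(1296*e^(4*t) - 6048*e^(3*t) + 10584*e^(2*t) - 8232*e^(t) + 2401)

E[X^3] = d^3M/dt^3 |_{t=0} = 1518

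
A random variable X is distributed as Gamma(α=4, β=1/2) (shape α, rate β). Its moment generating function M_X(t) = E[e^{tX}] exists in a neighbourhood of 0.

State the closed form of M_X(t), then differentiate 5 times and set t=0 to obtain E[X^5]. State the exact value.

M_X(t) = 1/(16*(1/2 - t)^4)
M^(5)(t) = -215040/(512*t^9 - 2304*t^8 + 4608*t^7 - 5376*t^6 + 4032*t^5 - 2016*t^4 + 672*t^3 - 144*t^2 + 18*t - 1)

E[X^5] = M^(5)(0) = 215040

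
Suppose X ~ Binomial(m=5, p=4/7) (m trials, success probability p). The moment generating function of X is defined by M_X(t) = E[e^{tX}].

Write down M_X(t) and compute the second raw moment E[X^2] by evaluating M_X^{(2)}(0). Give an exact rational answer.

E[X^2] = d^2M/dt^2 |_{t=0} = 460/49

M_X(t) = (4*e^(t)/7 + 3/7)^5
dM/dt = 5120*e^(5*t)/16807 + 15360*e^(4*t)/16807 + 17280*e^(3*t)/16807 + 8640*e^(2*t)/16807 + 1620*e^(t)/16807
d^2M/dt^2 = 25600*e^(5*t)/16807 + 61440*e^(4*t)/16807 + 51840*e^(3*t)/16807 + 17280*e^(2*t)/16807 + 1620*e^(t)/16807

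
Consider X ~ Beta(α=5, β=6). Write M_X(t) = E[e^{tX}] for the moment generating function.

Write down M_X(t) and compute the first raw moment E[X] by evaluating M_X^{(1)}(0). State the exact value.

E[X] = M′(0) = 5/11

M_X(t) = ₁F₁(5; 11; t)
M′(t) = 5*₁F₁(6; 12; t)/11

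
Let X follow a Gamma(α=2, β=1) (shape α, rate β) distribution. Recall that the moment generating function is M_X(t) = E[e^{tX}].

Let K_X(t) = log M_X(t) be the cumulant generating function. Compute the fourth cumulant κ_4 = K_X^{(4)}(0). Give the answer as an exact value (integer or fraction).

M_X(t) = (1 - t)^(-2)
K_X(t) = log M_X(t) = -2*log(1 - t)
dK/dt = -2/(t - 1)
d^2K/dt^2 = 2/(t^2 - 2*t + 1)
d^3K/dt^3 = -4/(t^3 - 3*t^2 + 3*t - 1)
d^4K/dt^4 = 12/(t^4 - 4*t^3 + 6*t^2 - 4*t + 1)

κ_4 = d^4K/dt^4 |_{t=0} = 12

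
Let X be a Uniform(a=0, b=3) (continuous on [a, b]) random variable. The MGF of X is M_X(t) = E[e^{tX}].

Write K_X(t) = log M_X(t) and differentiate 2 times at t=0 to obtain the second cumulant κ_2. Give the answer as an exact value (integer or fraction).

M_X(t) = (e^(3*t) - 1)/(3*t)
K_X(t) = log M_X(t) = -log(t) + log(e^(3*t) - 1) - log(3)
D^2[K](t) = (-9*t^2*e^(3*t) + e^(6*t) - 2*e^(3*t) + 1)/(t^2*e^(6*t) - 2*t^2*e^(3*t) + t^2)

κ_2 = D^2[K](0) = 3/4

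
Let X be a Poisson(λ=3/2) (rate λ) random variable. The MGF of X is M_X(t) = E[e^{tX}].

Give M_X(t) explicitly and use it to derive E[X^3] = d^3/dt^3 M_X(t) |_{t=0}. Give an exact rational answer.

E[X^3] = d^3M/dt^3 |_{t=0} = 93/8

M_X(t) = e^(3*e^(t)/2 - 3/2)
dM/dt = 3*e^(-3/2)*e^(t)*e^(3*e^(t)/2)/2
d^2M/dt^2 = (9*e^(2*t)*e^(3*e^(t)/2) + 6*e^(t)*e^(3*e^(t)/2))*e^(-3/2)/4
d^3M/dt^3 = (27*e^(3*t)*e^(3*e^(t)/2) + 54*e^(2*t)*e^(3*e^(t)/2) + 12*e^(t)*e^(3*e^(t)/2))*e^(-3/2)/8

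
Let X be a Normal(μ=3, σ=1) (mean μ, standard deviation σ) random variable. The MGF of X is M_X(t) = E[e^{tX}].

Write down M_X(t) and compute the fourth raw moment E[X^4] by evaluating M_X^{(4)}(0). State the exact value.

E[X^4] = d^4M/dt^4 |_{t=0} = 138

M_X(t) = e^(t^2/2 + 3*t)
dM/dt = t*e^(3*t)*e^(t^2/2) + 3*e^(3*t)*e^(t^2/2)
d^2M/dt^2 = t^2*e^(3*t)*e^(t^2/2) + 6*t*e^(3*t)*e^(t^2/2) + 10*e^(3*t)*e^(t^2/2)
d^3M/dt^3 = t^3*e^(3*t)*e^(t^2/2) + 9*t^2*e^(3*t)*e^(t^2/2) + 30*t*e^(3*t)*e^(t^2/2) + 36*e^(3*t)*e^(t^2/2)
d^4M/dt^4 = t^4*e^(3*t)*e^(t^2/2) + 12*t^3*e^(3*t)*e^(t^2/2) + 60*t^2*e^(3*t)*e^(t^2/2) + 144*t*e^(3*t)*e^(t^2/2) + 138*e^(3*t)*e^(t^2/2)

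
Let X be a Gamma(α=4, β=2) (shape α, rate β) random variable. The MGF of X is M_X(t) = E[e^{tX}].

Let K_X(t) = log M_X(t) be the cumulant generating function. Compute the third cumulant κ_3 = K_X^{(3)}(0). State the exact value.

M_X(t) = 16/(2 - t)^4
K_X(t) = log M_X(t) = -4*log(2 - t) + 4*log(2)
K^(3)(t) = -8/(t^3 - 6*t^2 + 12*t - 8)

κ_3 = K^(3)(0) = 1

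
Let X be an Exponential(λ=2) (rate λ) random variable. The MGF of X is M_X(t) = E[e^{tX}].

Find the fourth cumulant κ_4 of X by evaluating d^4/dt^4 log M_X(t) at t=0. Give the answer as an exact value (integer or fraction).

κ_4 = K′′′′(0) = 3/8

M_X(t) = 2/(2 - t)
K_X(t) = log M_X(t) = -log(2 - t) + log(2)
K′(t) = -1/(t - 2)
K′′(t) = 1/(t^2 - 4*t + 4)
K′′′(t) = -2/(t^3 - 6*t^2 + 12*t - 8)
K′′′′(t) = 6/(t^4 - 8*t^3 + 24*t^2 - 32*t + 16)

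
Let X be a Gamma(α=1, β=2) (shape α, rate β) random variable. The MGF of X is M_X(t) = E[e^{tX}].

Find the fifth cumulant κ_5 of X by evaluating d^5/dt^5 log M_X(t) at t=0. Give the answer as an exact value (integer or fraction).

M_X(t) = 2/(2 - t)
K_X(t) = log M_X(t) = -log(2 - t) + log(2)
K^(5)(t) = -24/(t^5 - 10*t^4 + 40*t^3 - 80*t^2 + 80*t - 32)

κ_5 = K^(5)(0) = 3/4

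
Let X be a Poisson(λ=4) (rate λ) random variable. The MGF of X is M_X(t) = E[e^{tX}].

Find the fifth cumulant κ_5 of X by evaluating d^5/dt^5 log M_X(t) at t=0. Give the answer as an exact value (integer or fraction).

M_X(t) = e^(4*e^(t) - 4)
K_X(t) = log M_X(t) = 4*e^(t) - 4
K^(5)(t) = 4*e^(t)

κ_5 = K^(5)(0) = 4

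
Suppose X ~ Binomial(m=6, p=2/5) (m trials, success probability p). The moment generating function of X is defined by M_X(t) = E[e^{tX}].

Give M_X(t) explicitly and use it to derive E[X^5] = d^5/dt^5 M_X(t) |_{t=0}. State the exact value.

E[X^5] = d^5M/dt^5 |_{t=0} = 228708/625

M_X(t) = (2*e^(t)/5 + 3/5)^6
dM/dt = 384*e^(6*t)/15625 + 576*e^(5*t)/3125 + 1728*e^(4*t)/3125 + 2592*e^(3*t)/3125 + 1944*e^(2*t)/3125 + 2916*e^(t)/15625
d^2M/dt^2 = 2304*e^(6*t)/15625 + 576*e^(5*t)/625 + 6912*e^(4*t)/3125 + 7776*e^(3*t)/3125 + 3888*e^(2*t)/3125 + 2916*e^(t)/15625
d^3M/dt^3 = 13824*e^(6*t)/15625 + 576*e^(5*t)/125 + 27648*e^(4*t)/3125 + 23328*e^(3*t)/3125 + 7776*e^(2*t)/3125 + 2916*e^(t)/15625
d^4M/dt^4 = 82944*e^(6*t)/15625 + 576*e^(5*t)/25 + 110592*e^(4*t)/3125 + 69984*e^(3*t)/3125 + 15552*e^(2*t)/3125 + 2916*e^(t)/15625
d^5M/dt^5 = 497664*e^(6*t)/15625 + 576*e^(5*t)/5 + 442368*e^(4*t)/3125 + 209952*e^(3*t)/3125 + 31104*e^(2*t)/3125 + 2916*e^(t)/15625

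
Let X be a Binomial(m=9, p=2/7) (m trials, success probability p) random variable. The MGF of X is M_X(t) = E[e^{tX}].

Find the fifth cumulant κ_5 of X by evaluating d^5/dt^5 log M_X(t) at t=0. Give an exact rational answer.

κ_5 = D^5[K](0) = -19170/16807

M_X(t) = (2*e^(t)/7 + 5/7)^9
K_X(t) = log M_X(t) = 9*log(2*e^(t)/7 + 5/7)
D^5[K](t) = (-720*e^(4*t) + 19800*e^(3*t) - 49500*e^(2*t) + 11250*e^(t))/(32*e^(5*t) + 400*e^(4*t) + 2000*e^(3*t) + 5000*e^(2*t) + 6250*e^(t) + 3125)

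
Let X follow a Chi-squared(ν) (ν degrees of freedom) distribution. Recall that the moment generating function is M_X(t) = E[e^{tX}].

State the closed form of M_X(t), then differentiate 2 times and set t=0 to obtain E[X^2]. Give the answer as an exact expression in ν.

E[X^2] = M^(2)(0) = ν*(ν + 2)

M_X(t) = (1 - 2*t)^(-ν/2)
M^(2)(t) = (ν^2 + 2*ν)/(4*t^2*(1 - 2*t)^(ν/2) - 4*t*(1 - 2*t)^(ν/2) + (1 - 2*t)^(ν/2))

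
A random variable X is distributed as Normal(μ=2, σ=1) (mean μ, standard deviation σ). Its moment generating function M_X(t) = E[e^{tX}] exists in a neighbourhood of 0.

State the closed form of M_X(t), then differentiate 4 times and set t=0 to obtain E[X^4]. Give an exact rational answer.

E[X^4] = M′′′′(0) = 43

M_X(t) = e^(t^2/2 + 2*t)
M′(t) = t*e^(2*t)*e^(t^2/2) + 2*e^(2*t)*e^(t^2/2)
M′′(t) = t^2*e^(2*t)*e^(t^2/2) + 4*t*e^(2*t)*e^(t^2/2) + 5*e^(2*t)*e^(t^2/2)
M′′′(t) = t^3*e^(2*t)*e^(t^2/2) + 6*t^2*e^(2*t)*e^(t^2/2) + 15*t*e^(2*t)*e^(t^2/2) + 14*e^(2*t)*e^(t^2/2)
M′′′′(t) = t^4*e^(2*t)*e^(t^2/2) + 8*t^3*e^(2*t)*e^(t^2/2) + 30*t^2*e^(2*t)*e^(t^2/2) + 56*t*e^(2*t)*e^(t^2/2) + 43*e^(2*t)*e^(t^2/2)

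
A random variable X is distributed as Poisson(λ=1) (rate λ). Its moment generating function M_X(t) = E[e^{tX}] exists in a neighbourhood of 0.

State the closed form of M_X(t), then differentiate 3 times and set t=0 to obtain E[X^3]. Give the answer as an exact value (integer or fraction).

M_X(t) = e^(e^(t) - 1)
D^3[M](t) = (e^(3*t)*e^(e^(t)) + 3*e^(2*t)*e^(e^(t)) + e^(t)*e^(e^(t)))*e^(-1)

E[X^3] = D^3[M](0) = 5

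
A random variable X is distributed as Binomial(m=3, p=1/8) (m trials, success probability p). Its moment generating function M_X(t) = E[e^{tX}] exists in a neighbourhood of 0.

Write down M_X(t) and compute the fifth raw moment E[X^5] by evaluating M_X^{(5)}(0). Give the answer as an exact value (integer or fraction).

E[X^5] = M^(5)(0) = 531/256

M_X(t) = (e^(t)/8 + 7/8)^3
M^(5)(t) = 243*e^(3*t)/512 + 21*e^(2*t)/16 + 147*e^(t)/512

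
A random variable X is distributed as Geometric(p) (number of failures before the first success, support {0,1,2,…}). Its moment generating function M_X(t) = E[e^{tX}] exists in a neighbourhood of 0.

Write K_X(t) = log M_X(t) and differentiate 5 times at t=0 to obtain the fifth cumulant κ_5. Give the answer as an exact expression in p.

κ_5 = d^5K/dt^5 |_{t=0} = (p^4 - 15*p^3 + 50*p^2 - 60*p + 24)/p^5

M_X(t) = p/(-(1 - p)*e^(t) + 1)
K_X(t) = log M_X(t) = log(p) - log(-(1 - p)*e^(t) + 1)
dK/dt = (-p*e^(t) + e^(t))/(p*e^(t) - e^(t) + 1)
d^2K/dt^2 = (-p*e^(t) + e^(t))/(p^2*e^(2*t) - 2*p*e^(2*t) + 2*p*e^(t) + e^(2*t) - 2*e^(t) + 1)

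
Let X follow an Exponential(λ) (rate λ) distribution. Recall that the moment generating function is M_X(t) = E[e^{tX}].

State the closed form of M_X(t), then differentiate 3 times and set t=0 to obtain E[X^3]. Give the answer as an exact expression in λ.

M_X(t) = λ/(λ - t)
D^3[M](t) = 6*λ/(λ^4 - 4*λ^3*t + 6*λ^2*t^2 - 4*λ*t^3 + t^4)

E[X^3] = D^3[M](0) = 6/λ^3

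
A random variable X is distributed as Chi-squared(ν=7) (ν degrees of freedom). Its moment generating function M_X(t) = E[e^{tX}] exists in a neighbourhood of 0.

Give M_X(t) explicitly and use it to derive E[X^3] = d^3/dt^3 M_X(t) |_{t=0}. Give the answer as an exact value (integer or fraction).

E[X^3] = M^(3)(0) = 693

M_X(t) = (1 - 2*t)^(-7/2)
M^(3)(t) = 693/(64*t^6*√(1 - 2*t) - 192*t^5*√(1 - 2*t) + 240*t^4*√(1 - 2*t) - 160*t^3*√(1 - 2*t) + 60*t^2*√(1 - 2*t) - 12*t*√(1 - 2*t) + √(1 - 2*t))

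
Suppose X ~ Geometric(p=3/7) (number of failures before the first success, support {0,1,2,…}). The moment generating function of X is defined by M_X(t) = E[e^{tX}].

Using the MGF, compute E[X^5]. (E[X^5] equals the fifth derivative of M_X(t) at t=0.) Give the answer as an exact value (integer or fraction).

E[X^5] = M′′′′′(0) = 135628/81

M_X(t) = 3/(7*(1 - 4*e^(t)/7))
M′(t) = 12*e^(t)/(16*e^(2*t) - 56*e^(t) + 49)
M′′(t) = (-48*e^(2*t) - 84*e^(t))/(64*e^(3*t) - 336*e^(2*t) + 588*e^(t) - 343)
M′′′(t) = (192*e^(3*t) + 1344*e^(2*t) + 588*e^(t))/(256*e^(4*t) - 1792*e^(3*t) + 4704*e^(2*t) - 5488*e^(t) + 2401)
M′′′′(t) = (-768*e^(4*t) - 14784*e^(3*t) - 25872*e^(2*t) - 4116*e^(t))/(1024*e^(5*t) - 8960*e^(4*t) + 31360*e^(3*t) - 54880*e^(2*t) + 48020*e^(t) - 16807)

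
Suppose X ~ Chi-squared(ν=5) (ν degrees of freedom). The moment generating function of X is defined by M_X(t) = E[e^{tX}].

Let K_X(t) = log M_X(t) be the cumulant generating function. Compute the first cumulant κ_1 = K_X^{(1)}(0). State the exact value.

κ_1 = K^(1)(0) = 5

M_X(t) = (1 - 2*t)^(-5/2)
K_X(t) = log M_X(t) = -5*log(1 - 2*t)/2
K^(1)(t) = -5/(2*t - 1)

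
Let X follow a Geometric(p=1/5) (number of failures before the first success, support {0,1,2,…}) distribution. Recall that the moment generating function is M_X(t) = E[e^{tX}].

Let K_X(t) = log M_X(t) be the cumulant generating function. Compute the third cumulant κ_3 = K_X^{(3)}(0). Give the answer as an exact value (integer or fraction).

κ_3 = D^3[K](0) = 180

M_X(t) = 1/(5*(1 - 4*e^(t)/5))
K_X(t) = log M_X(t) = -log(1 - 4*e^(t)/5) - log(5)
D^3[K](t) = (-80*e^(2*t) - 100*e^(t))/(64*e^(3*t) - 240*e^(2*t) + 300*e^(t) - 125)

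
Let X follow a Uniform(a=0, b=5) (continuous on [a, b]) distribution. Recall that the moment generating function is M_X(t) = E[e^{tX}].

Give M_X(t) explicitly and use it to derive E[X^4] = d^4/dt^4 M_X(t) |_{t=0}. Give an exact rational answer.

M_X(t) = (e^(5*t) - 1)/(5*t)
M^(4)(t) = (625*t^4*e^(5*t) - 500*t^3*e^(5*t) + 300*t^2*e^(5*t) - 120*t*e^(5*t) + 24*e^(5*t) - 24)/(5*t^5)

E[X^4] = M^(4)(0) = 125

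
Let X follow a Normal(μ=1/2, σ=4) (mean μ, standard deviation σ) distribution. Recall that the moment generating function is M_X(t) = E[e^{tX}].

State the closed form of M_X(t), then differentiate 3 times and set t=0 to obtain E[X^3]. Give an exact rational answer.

M_X(t) = e^(8*t^2 + t/2)
dM/dt = 16*t*e^(t/2)*e^(8*t^2) + e^(t/2)*e^(8*t^2)/2
d^2M/dt^2 = 256*t^2*e^(t/2)*e^(8*t^2) + 16*t*e^(t/2)*e^(8*t^2) + 65*e^(t/2)*e^(8*t^2)/4
d^3M/dt^3 = 4096*t^3*e^(t/2)*e^(8*t^2) + 384*t^2*e^(t/2)*e^(8*t^2) + 780*t*e^(t/2)*e^(8*t^2) + 193*e^(t/2)*e^(8*t^2)/8

E[X^3] = d^3M/dt^3 |_{t=0} = 193/8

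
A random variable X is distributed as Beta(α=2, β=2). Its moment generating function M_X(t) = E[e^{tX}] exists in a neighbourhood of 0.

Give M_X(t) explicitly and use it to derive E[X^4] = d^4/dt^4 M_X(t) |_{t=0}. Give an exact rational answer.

M_X(t) = ₁F₁(2; 4; t)
dM/dt = ₁F₁(3; 5; t)/2
d^2M/dt^2 = 3*₁F₁(4; 6; t)/10
d^3M/dt^3 = ₁F₁(5; 7; t)/5
d^4M/dt^4 = ₁F₁(6; 8; t)/7

E[X^4] = d^4M/dt^4 |_{t=0} = 1/7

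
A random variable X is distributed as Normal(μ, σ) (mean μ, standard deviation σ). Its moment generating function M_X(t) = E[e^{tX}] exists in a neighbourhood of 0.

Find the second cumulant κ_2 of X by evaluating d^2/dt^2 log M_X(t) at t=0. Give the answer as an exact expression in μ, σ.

κ_2 = d^2K/dt^2 |_{t=0} = σ^2

M_X(t) = e^(μ*t + σ^2*t^2/2)
K_X(t) = log M_X(t) = μ*t + σ^2*t^2/2
dK/dt = μ + σ^2*t
d^2K/dt^2 = σ^2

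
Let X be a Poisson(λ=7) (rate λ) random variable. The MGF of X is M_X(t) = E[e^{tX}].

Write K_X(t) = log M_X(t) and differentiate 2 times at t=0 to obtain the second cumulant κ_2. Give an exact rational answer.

M_X(t) = e^(7*e^(t) - 7)
K_X(t) = log M_X(t) = 7*e^(t) - 7
dK/dt = 7*e^(t)
d^2K/dt^2 = 7*e^(t)

κ_2 = d^2K/dt^2 |_{t=0} = 7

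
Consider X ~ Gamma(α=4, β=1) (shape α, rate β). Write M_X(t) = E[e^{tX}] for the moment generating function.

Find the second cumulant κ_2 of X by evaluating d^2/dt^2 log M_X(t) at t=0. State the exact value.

M_X(t) = (1 - t)^(-4)
K_X(t) = log M_X(t) = -4*log(1 - t)
dK/dt = -4/(t - 1)
d^2K/dt^2 = 4/(t^2 - 2*t + 1)

κ_2 = d^2K/dt^2 |_{t=0} = 4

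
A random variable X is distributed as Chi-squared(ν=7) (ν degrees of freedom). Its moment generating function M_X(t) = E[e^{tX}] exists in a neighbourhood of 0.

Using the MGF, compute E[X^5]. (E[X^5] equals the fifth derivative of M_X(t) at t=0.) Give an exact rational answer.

E[X^5] = M^(5)(0) = 135135

M_X(t) = (1 - 2*t)^(-7/2)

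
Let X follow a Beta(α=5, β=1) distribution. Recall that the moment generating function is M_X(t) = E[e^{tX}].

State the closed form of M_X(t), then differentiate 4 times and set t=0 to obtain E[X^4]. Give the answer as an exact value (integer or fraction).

M_X(t) = ₁F₁(5; 6; t)
M′(t) = 5*₁F₁(6; 7; t)/6
M′′(t) = 5*₁F₁(7; 8; t)/7
M′′′(t) = 5*₁F₁(8; 9; t)/8
M′′′′(t) = 5*₁F₁(9; 10; t)/9

E[X^4] = M′′′′(0) = 5/9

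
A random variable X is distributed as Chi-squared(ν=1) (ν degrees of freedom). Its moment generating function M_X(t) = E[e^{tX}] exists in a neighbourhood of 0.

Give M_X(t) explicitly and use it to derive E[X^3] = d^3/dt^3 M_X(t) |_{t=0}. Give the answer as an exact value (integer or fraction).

E[X^3] = D^3[M](0) = 15

M_X(t) = 1/√(1 - 2*t)
D^3[M](t) = -15/(8*t^3*√(1 - 2*t) - 12*t^2*√(1 - 2*t) + 6*t*√(1 - 2*t) - √(1 - 2*t))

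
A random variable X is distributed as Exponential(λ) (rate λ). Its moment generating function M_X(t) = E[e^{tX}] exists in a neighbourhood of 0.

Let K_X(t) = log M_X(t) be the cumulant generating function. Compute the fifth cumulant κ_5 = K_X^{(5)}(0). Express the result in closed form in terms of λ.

κ_5 = K^(5)(0) = 24/λ^5

M_X(t) = λ/(λ - t)
K_X(t) = log M_X(t) = log(λ) - log(λ - t)
K^(5)(t) = -24/(-λ^5 + 5*λ^4*t - 10*λ^3*t^2 + 10*λ^2*t^3 - 5*λ*t^4 + t^5)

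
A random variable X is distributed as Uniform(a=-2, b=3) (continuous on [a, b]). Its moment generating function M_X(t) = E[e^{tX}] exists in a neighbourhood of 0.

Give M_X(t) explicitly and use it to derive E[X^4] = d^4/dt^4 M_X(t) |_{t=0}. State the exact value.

E[X^4] = M′′′′(0) = 11

M_X(t) = (e^(3*t) - e^(-2*t))/(5*t)
M′(t) = (3*t*e^(5*t) + 2*t - e^(5*t) + 1)*e^(-2*t)/(5*t^2)
M′′(t) = (9*t^2*e^(5*t) - 4*t^2 - 6*t*e^(5*t) - 4*t + 2*e^(5*t) - 2)*e^(-2*t)/(5*t^3)
M′′′(t) = (27*t^3*e^(5*t) + 8*t^3 - 27*t^2*e^(5*t) + 12*t^2 + 18*t*e^(5*t) + 12*t - 6*e^(5*t) + 6)*e^(-2*t)/(5*t^4)
M′′′′(t) = (81*t^4*e^(5*t) - 16*t^4 - 108*t^3*e^(5*t) - 32*t^3 + 108*t^2*e^(5*t) - 48*t^2 - 72*t*e^(5*t) - 48*t + 24*e^(5*t) - 24)*e^(-2*t)/(5*t^5)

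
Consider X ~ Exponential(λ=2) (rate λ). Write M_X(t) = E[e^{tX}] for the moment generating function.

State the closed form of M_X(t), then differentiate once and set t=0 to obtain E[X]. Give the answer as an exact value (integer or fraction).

M_X(t) = 2/(2 - t)
M′(t) = 2/(t^2 - 4*t + 4)

E[X] = M′(0) = 1/2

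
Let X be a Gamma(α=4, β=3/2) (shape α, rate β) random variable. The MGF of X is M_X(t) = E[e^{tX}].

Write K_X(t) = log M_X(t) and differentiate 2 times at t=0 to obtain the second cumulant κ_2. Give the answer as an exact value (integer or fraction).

M_X(t) = 81/(16*(3/2 - t)^4)
K_X(t) = log M_X(t) = -4*log(3/2 - t) - 4*log(2) + 4*log(3)
D^2[K](t) = 16/(4*t^2 - 12*t + 9)

κ_2 = D^2[K](0) = 16/9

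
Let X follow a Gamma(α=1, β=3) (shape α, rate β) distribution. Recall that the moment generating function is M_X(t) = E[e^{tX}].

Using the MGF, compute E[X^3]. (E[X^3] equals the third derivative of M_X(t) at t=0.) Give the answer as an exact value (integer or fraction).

E[X^3] = D^3[M](0) = 2/9

M_X(t) = 3/(3 - t)
D^3[M](t) = 18/(t^4 - 12*t^3 + 54*t^2 - 108*t + 81)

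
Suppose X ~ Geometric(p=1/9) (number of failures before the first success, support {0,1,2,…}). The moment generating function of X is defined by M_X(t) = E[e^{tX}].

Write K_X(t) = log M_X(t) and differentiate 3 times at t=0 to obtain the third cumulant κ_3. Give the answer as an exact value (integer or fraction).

κ_3 = K^(3)(0) = 1224

M_X(t) = 1/(9*(1 - 8*e^(t)/9))
K_X(t) = log M_X(t) = -log(1 - 8*e^(t)/9) - 2*log(3)
K^(3)(t) = (-576*e^(2*t) - 648*e^(t))/(512*e^(3*t) - 1728*e^(2*t) + 1944*e^(t) - 729)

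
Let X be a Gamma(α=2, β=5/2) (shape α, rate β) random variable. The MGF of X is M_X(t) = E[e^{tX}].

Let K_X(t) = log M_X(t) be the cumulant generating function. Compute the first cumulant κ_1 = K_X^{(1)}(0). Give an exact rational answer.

M_X(t) = 25/(4*(5/2 - t)^2)
K_X(t) = log M_X(t) = -2*log(5/2 - t) - 2*log(2) + 2*log(5)
K′(t) = -4/(2*t - 5)

κ_1 = K′(0) = 4/5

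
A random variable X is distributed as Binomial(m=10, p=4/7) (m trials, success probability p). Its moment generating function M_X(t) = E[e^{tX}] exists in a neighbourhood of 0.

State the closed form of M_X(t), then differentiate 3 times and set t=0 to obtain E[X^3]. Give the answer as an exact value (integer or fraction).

M_X(t) = (4*e^(t)/7 + 3/7)^10

E[X^3] = M^(3)(0) = 78280/343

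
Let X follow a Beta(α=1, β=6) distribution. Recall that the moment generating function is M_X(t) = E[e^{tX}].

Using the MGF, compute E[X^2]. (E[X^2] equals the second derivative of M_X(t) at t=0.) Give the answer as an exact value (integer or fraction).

M_X(t) = ₁F₁(1; 7; t)
M′(t) = ₁F₁(2; 8; t)/7
M′′(t) = ₁F₁(3; 9; t)/28

E[X^2] = M′′(0) = 1/28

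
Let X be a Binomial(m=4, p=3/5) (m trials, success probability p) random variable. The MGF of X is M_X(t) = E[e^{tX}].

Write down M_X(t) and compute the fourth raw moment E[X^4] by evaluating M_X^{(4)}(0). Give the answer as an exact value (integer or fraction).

M_X(t) = (3*e^(t)/5 + 2/5)^4
D^4[M](t) = 20736*e^(4*t)/625 + 17496*e^(3*t)/625 + 3456*e^(2*t)/625 + 96*e^(t)/625

E[X^4] = D^4[M](0) = 41784/625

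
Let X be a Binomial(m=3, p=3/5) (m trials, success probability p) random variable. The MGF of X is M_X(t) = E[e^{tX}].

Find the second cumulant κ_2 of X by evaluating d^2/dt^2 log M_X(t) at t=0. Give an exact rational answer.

κ_2 = D^2[K](0) = 18/25

M_X(t) = (3*e^(t)/5 + 2/5)^3
K_X(t) = log M_X(t) = 3*log(3*e^(t)/5 + 2/5)
D^2[K](t) = 18*e^(t)/(9*e^(2*t) + 12*e^(t) + 4)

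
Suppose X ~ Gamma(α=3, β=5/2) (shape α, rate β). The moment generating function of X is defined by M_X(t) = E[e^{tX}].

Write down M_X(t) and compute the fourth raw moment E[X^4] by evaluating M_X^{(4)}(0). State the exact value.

M_X(t) = 125/(8*(5/2 - t)^3)
M^(4)(t) = -720000/(128*t^7 - 2240*t^6 + 16800*t^5 - 70000*t^4 + 175000*t^3 - 262500*t^2 + 218750*t - 78125)

E[X^4] = M^(4)(0) = 1152/125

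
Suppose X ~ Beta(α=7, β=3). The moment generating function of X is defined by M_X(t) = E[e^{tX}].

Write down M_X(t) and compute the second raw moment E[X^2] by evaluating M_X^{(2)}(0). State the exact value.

E[X^2] = D^2[M](0) = 28/55

M_X(t) = ₁F₁(7; 10; t)
D^2[M](t) = 28*₁F₁(9; 12; t)/55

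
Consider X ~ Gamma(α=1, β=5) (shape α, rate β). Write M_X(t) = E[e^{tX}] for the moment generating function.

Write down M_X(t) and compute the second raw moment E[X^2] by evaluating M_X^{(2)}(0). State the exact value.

M_X(t) = 5/(5 - t)
M^(2)(t) = -10/(t^3 - 15*t^2 + 75*t - 125)

E[X^2] = M^(2)(0) = 2/25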